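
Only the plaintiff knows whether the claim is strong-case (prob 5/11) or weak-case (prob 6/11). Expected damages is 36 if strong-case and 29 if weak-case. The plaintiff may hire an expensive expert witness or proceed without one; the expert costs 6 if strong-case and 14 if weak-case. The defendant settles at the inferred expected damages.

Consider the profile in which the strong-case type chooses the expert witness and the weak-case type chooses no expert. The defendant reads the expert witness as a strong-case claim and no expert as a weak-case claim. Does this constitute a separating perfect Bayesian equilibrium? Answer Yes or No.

Yes

Under these beliefs, the expert witness earns settlement 36 and no expert earns settlement 29.
strong-case: the expert witness nets 36 − 6 = 30; no expert nets 29. strong-case prefers the expert witness.
weak-case: the expert witness nets 36 − 14 = 22; no expert nets 29. weak-case prefers no expert.
Neither type deviates, so the separating profile is an equilibrium.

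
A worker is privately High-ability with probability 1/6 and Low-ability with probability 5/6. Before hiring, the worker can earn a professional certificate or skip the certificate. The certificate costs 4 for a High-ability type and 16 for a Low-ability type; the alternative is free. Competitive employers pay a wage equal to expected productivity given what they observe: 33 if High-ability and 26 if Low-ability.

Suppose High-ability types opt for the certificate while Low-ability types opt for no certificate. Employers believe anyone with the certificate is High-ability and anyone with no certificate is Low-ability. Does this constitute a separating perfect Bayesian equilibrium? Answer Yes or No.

Yes

Under these beliefs, the certificate earns wage 33 and no certificate earns wage 26.
High-ability: the certificate nets 33 − 4 = 29; no certificate nets 26. High-ability prefers the certificate.
Low-ability: the certificate nets 33 − 16 = 17; no certificate nets 26. Low-ability prefers no certificate.
Neither type deviates, so the separating profile is an equilibrium.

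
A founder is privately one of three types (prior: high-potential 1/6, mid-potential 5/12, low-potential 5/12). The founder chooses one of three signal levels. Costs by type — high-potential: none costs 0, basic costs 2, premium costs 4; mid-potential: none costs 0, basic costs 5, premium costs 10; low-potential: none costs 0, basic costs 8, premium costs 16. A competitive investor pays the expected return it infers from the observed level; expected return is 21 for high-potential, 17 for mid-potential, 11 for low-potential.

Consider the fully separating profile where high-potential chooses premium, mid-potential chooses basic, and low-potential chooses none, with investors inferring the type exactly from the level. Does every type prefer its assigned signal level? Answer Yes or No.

Separating valuations: premium → 21, basic → 17, none → 11.
high-potential (assigned premium): none: 11 − 0 = 11; basic: 17 − 2 = 15; premium: 21 − 4 = 17. high-potential stays.
mid-potential (assigned basic): none: 11 − 0 = 11; basic: 17 − 5 = 12; premium: 21 − 10 = 11. mid-potential stays.
low-potential (assigned none): none: 11 − 0 = 11; basic: 17 − 8 = 9; premium: 21 − 16 = 5. low-potential stays.
Every type prefers its assigned level; separation holds.

Yes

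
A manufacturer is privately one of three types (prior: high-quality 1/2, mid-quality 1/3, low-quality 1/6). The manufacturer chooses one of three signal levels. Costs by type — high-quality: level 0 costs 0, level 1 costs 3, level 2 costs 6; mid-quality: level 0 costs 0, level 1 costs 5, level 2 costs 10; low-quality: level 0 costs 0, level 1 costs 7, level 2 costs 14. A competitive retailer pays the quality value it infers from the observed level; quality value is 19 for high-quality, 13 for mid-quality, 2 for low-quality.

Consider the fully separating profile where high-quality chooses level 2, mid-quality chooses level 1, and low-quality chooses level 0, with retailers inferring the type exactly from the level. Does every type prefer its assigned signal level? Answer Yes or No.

No

Separating prices: level 2 → 19, level 1 → 13, level 0 → 2.
high-quality (assigned level 2): level 0: 2 − 0 = 2; level 1: 13 − 3 = 10; level 2: 19 − 6 = 13. high-quality stays.
mid-quality (assigned level 1): level 0: 2 − 0 = 2; level 1: 13 − 5 = 8; level 2: 19 − 10 = 9. mid-quality prefers level 2.
low-quality (assigned level 0): level 0: 2 − 0 = 2; level 1: 13 − 7 = 6; level 2: 19 − 14 = 5. low-quality prefers level 1.
At least one type deviates; the separating profile fails.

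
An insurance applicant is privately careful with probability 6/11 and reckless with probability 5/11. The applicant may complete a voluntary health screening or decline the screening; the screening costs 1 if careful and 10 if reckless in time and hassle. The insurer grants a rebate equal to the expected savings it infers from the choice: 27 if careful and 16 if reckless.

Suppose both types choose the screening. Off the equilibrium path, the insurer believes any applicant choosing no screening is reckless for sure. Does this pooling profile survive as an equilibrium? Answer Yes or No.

No

On path, the insurer holds the prior and pays 6/11·27 + 5/11·16 = 22. Off path (no screening), believing reckless, it pays 16.
careful: the screening nets 22 − 1 = 21; no screening nets 16. careful stays.
reckless: the screening nets 22 − 10 = 12; no screening nets 16. reckless would deviate.
A type deviates, so pooling fails.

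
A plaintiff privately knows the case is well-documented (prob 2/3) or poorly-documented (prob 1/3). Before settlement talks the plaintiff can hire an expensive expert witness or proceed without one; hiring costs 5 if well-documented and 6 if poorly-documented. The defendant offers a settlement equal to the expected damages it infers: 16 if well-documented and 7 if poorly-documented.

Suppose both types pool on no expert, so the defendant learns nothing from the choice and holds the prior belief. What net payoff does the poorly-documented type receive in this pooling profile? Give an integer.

Pooled settlement = 2/3·16 + 1/3·7 = 13.
poorly-documented pays no cost for no expert, so net payoff = 13.

13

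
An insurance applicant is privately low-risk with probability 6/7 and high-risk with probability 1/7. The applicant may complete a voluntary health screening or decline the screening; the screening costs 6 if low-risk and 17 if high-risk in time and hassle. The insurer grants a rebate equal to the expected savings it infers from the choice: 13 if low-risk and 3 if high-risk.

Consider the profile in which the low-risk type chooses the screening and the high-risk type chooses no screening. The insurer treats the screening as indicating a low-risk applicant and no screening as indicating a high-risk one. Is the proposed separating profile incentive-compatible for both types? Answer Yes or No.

Yes

Under these beliefs, the screening earns rebate 13 and no screening earns rebate 3.
low-risk: the screening nets 13 − 6 = 7; no screening nets 3. low-risk prefers the screening.
high-risk: the screening nets 13 − 17 = -4; no screening nets 3. high-risk prefers no screening.
Neither type deviates, so the separating profile is an equilibrium.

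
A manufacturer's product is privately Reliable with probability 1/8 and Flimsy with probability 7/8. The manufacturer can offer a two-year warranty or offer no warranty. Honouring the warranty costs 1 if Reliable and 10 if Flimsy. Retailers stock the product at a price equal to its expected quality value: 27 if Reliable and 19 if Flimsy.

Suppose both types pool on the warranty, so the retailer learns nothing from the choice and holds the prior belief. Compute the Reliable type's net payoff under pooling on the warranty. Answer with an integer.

19

Pooled price = 1/8·27 + 7/8·19 = 20.
Reliable pays cost 1 for the warranty, so net payoff = 20 − 1 = 19.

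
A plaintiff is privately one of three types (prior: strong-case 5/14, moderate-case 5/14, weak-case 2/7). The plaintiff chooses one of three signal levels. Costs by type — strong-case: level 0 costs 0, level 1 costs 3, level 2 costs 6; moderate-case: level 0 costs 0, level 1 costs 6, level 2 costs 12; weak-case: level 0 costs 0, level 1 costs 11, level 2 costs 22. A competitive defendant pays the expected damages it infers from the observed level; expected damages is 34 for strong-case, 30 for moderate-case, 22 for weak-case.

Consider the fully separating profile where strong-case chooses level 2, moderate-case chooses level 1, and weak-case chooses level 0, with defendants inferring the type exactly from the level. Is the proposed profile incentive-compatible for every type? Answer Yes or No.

Yes

Separating settlements: level 2 → 34, level 1 → 30, level 0 → 22.
strong-case (assigned level 2): level 0: 22 − 0 = 22; level 1: 30 − 3 = 27; level 2: 34 − 6 = 28. strong-case stays.
moderate-case (assigned level 1): level 0: 22 − 0 = 22; level 1: 30 − 6 = 24; level 2: 34 − 12 = 22. moderate-case stays.
weak-case (assigned level 0): level 0: 22 − 0 = 22; level 1: 30 − 11 = 19; level 2: 34 − 22 = 12. weak-case stays.
Every type prefers its assigned level; separation holds.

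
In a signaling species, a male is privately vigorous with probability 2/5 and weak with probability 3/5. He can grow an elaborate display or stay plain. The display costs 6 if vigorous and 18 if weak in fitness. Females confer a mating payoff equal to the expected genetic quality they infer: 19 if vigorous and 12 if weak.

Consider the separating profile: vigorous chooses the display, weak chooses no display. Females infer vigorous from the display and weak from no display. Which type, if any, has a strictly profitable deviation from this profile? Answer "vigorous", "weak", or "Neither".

Neither

The display pays 19; no display pays 12.
vigorous: assigned the display, nets 19 − 6 = 13; deviating to no display nets 12.
weak: assigned no display, nets 12; deviating to the display nets 19 − 18 = 1.
Both types strictly prefer their assigned action; no profitable deviation.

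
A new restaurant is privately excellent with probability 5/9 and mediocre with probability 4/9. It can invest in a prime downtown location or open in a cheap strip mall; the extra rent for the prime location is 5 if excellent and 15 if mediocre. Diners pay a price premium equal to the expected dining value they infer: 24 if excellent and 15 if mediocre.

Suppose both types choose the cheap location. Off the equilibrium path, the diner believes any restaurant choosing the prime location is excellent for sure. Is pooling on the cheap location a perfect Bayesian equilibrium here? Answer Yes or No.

Yes

On path, the diner holds the prior and pays 5/9·24 + 4/9·15 = 20. Off path (the prime location), believing excellent, it pays 24.
excellent: the cheap location nets 20; the prime location nets 24 − 5 = 19. excellent stays.
mediocre: the cheap location nets 20; the prime location nets 24 − 15 = 9. mediocre stays.
No type deviates, so pooling is sustained.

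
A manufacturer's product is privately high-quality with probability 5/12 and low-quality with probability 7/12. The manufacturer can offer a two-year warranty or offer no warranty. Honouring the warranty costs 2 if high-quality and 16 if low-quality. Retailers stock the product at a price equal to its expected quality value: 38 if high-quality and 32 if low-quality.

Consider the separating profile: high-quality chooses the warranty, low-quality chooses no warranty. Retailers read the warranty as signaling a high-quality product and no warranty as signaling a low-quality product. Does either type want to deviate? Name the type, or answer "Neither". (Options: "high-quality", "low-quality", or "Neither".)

The warranty pays 38; no warranty pays 32.
high-quality: assigned the warranty, nets 38 − 2 = 36; deviating to no warranty nets 32.
low-quality: assigned no warranty, nets 32; deviating to the warranty nets 38 − 16 = 22.
Both types strictly prefer their assigned action; no profitable deviation.

Neither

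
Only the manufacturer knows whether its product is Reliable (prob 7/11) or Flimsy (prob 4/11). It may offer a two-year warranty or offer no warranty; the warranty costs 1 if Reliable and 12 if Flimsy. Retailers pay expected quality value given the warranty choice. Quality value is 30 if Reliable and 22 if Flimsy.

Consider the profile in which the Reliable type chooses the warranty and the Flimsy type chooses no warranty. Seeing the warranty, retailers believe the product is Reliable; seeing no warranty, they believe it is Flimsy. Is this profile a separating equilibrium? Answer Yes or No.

Yes

Under these beliefs, the warranty earns price 30 and no warranty earns price 22.
Reliable: the warranty nets 30 − 1 = 29; no warranty nets 22. Reliable prefers the warranty.
Flimsy: the warranty nets 30 − 12 = 18; no warranty nets 22. Flimsy prefers no warranty.
Neither type deviates, so the separating profile is an equilibrium.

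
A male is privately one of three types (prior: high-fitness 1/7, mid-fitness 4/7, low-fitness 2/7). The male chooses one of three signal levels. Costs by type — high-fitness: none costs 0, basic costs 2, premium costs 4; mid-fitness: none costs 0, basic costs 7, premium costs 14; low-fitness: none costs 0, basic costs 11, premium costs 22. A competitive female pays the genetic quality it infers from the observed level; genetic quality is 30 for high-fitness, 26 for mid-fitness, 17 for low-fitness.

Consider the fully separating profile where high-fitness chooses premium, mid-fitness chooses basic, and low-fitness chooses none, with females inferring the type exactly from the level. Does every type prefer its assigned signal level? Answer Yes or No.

Yes

Separating mating payoffs: premium → 30, basic → 26, none → 17.
high-fitness (assigned premium): none: 17 − 0 = 17; basic: 26 − 2 = 24; premium: 30 − 4 = 26. high-fitness stays.
mid-fitness (assigned basic): none: 17 − 0 = 17; basic: 26 − 7 = 19; premium: 30 − 14 = 16. mid-fitness stays.
low-fitness (assigned none): none: 17 − 0 = 17; basic: 26 − 11 = 15; premium: 30 − 22 = 8. low-fitness stays.
Every type prefers its assigned level; separation holds.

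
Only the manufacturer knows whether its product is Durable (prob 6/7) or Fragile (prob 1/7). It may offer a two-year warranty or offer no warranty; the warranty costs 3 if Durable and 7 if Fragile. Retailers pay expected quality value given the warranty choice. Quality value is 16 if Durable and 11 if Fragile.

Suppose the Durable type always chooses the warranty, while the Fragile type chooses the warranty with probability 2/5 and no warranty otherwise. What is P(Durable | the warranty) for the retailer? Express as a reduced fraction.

15/16

P(the warranty) = (6/7)·1 + (1/7)·(2/5) = 32/35.
By Bayes' rule, P(Durable | the warranty) = (6/7) / (32/35) = 15/16.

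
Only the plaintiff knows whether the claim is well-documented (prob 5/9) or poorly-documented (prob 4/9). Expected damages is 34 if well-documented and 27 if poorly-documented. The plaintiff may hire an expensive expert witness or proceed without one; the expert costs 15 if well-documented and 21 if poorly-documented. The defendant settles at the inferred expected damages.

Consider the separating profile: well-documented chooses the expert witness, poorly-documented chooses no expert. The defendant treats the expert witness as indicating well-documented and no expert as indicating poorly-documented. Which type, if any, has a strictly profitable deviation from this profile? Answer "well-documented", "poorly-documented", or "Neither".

The expert witness pays 34; no expert pays 27.
well-documented: assigned the expert witness, nets 34 − 15 = 19; deviating to no expert nets 27.
poorly-documented: assigned no expert, nets 27; deviating to the expert witness nets 34 − 21 = 13.
The well-documented type gains 8 by deviating.

well-documented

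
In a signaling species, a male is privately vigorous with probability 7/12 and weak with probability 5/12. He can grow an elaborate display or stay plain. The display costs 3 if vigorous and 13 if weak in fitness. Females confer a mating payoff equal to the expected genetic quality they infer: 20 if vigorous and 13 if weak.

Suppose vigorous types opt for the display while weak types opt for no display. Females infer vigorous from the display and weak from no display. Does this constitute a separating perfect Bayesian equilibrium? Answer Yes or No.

Yes

Under these beliefs, the display earns mating payoff 20 and no display earns mating payoff 13.
vigorous: the display nets 20 − 3 = 17; no display nets 13. vigorous prefers the display.
weak: the display nets 20 − 13 = 7; no display nets 13. weak prefers no display.
Neither type deviates, so the separating profile is an equilibrium.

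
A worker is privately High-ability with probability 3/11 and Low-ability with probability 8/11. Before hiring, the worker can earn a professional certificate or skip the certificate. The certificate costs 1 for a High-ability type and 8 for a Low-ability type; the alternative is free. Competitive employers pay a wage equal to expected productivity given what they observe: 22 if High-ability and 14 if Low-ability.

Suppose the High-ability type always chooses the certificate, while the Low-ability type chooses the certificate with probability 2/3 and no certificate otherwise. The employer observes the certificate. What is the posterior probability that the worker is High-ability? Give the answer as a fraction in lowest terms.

9/25

P(the certificate) = (3/11)·1 + (8/11)·(2/3) = 25/33.
By Bayes' rule, P(High-ability | the certificate) = (3/11) / (25/33) = 9/25.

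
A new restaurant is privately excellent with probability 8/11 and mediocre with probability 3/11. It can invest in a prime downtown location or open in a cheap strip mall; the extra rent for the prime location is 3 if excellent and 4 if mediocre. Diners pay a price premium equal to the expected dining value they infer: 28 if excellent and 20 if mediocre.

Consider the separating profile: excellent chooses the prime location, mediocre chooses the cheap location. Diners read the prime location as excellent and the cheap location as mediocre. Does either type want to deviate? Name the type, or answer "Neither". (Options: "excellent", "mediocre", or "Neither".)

mediocre

The prime location pays 28; the cheap location pays 20.
excellent: assigned the prime location, nets 28 − 3 = 25; deviating to the cheap location nets 20.
mediocre: assigned the cheap location, nets 20; deviating to the prime location nets 28 − 4 = 24.
The mediocre type gains 4 by deviating.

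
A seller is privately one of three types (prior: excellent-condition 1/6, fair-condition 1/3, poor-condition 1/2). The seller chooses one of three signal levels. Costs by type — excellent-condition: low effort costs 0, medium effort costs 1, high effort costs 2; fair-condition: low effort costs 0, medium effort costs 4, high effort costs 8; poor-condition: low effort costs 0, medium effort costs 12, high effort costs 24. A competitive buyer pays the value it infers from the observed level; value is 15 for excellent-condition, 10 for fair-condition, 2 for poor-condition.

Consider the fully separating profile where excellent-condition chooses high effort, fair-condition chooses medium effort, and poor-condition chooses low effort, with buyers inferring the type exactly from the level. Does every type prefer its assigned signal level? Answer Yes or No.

No

Separating prices: high effort → 15, medium effort → 10, low effort → 2.
excellent-condition (assigned high effort): low effort: 2 − 0 = 2; medium effort: 10 − 1 = 9; high effort: 15 − 2 = 13. excellent-condition stays.
fair-condition (assigned medium effort): low effort: 2 − 0 = 2; medium effort: 10 − 4 = 6; high effort: 15 − 8 = 7. fair-condition prefers high effort.
poor-condition (assigned low effort): low effort: 2 − 0 = 2; medium effort: 10 − 12 = -2; high effort: 15 − 24 = -9. poor-condition stays.
At least one type deviates; the separating profile fails.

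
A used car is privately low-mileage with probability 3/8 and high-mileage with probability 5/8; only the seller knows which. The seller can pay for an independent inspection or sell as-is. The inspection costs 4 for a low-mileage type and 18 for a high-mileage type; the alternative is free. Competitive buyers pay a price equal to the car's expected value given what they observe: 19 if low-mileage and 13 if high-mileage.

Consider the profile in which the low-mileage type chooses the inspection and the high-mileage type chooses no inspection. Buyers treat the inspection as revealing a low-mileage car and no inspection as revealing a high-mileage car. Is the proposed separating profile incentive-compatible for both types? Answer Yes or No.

Under these beliefs, the inspection earns price 19 and no inspection earns price 13.
low-mileage: the inspection nets 19 − 4 = 15; no inspection nets 13. low-mileage prefers the inspection.
high-mileage: the inspection nets 19 − 18 = 1; no inspection nets 13. high-mileage prefers no inspection.
Neither type deviates, so the separating profile is an equilibrium.

Yes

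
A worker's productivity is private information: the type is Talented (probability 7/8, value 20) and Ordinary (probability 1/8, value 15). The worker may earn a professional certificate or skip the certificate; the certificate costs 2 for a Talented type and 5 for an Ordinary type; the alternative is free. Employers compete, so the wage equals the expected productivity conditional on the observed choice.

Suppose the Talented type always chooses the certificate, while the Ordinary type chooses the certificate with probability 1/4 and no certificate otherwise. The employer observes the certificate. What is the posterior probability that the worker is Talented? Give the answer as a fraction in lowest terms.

28/29

P(the certificate) = (7/8)·1 + (1/8)·(1/4) = 29/32.
By Bayes' rule, P(Talented | the certificate) = (7/8) / (29/32) = 28/29.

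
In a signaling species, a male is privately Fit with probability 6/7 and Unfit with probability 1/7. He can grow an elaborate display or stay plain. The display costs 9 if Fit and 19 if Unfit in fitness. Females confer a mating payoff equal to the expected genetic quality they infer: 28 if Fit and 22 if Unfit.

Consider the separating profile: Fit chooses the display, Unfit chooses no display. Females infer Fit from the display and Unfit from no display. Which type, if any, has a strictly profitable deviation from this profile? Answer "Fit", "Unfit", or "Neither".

Fit

The display pays 28; no display pays 22.
Fit: assigned the display, nets 28 − 9 = 19; deviating to no display nets 22.
Unfit: assigned no display, nets 22; deviating to the display nets 28 − 19 = 9.
The Fit type gains 3 by deviating.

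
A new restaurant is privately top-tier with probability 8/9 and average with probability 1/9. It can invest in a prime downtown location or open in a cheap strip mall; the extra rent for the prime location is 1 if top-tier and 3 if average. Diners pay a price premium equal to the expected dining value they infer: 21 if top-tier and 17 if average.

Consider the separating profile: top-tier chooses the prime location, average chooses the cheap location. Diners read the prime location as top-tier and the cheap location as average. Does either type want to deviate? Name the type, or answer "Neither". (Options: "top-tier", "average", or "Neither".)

average

The prime location pays 21; the cheap location pays 17.
top-tier: assigned the prime location, nets 21 − 1 = 20; deviating to the cheap location nets 17.
average: assigned the cheap location, nets 17; deviating to the prime location nets 21 − 3 = 18.
The average type gains 1 by deviating.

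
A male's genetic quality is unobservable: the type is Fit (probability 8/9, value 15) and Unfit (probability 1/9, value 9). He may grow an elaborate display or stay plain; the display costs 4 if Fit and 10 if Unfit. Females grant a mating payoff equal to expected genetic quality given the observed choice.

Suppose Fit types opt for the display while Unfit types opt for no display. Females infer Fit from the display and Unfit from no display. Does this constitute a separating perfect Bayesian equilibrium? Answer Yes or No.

Under these beliefs, the display earns mating payoff 15 and no display earns mating payoff 9.
Fit: the display nets 15 − 4 = 11; no display nets 9. Fit prefers the display.
Unfit: the display nets 15 − 10 = 5; no display nets 9. Unfit prefers no display.
Neither type deviates, so the separating profile is an equilibrium.

Yes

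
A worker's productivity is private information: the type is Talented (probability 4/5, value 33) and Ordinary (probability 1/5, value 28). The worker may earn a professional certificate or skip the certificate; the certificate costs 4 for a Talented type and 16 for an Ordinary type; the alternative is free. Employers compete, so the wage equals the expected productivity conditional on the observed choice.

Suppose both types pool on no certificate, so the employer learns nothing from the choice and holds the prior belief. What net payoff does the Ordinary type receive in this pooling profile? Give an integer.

Pooled wage = 4/5·33 + 1/5·28 = 32.
Ordinary pays no cost for no certificate, so net payoff = 32.

32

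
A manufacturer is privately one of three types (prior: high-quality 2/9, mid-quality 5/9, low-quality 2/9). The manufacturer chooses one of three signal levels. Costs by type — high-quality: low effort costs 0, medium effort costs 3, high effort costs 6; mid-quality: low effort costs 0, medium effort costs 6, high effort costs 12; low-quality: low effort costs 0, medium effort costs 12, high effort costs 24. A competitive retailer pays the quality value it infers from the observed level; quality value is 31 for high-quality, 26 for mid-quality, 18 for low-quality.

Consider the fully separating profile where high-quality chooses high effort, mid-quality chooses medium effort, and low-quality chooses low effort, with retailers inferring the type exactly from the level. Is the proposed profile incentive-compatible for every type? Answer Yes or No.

Separating prices: high effort → 31, medium effort → 26, low effort → 18.
high-quality (assigned high effort): low effort: 18 − 0 = 18; medium effort: 26 − 3 = 23; high effort: 31 − 6 = 25. high-quality stays.
mid-quality (assigned medium effort): low effort: 18 − 0 = 18; medium effort: 26 − 6 = 20; high effort: 31 − 12 = 19. mid-quality stays.
low-quality (assigned low effort): low effort: 18 − 0 = 18; medium effort: 26 − 12 = 14; high effort: 31 − 24 = 7. low-quality stays.
Every type prefers its assigned level; separation holds.

Yes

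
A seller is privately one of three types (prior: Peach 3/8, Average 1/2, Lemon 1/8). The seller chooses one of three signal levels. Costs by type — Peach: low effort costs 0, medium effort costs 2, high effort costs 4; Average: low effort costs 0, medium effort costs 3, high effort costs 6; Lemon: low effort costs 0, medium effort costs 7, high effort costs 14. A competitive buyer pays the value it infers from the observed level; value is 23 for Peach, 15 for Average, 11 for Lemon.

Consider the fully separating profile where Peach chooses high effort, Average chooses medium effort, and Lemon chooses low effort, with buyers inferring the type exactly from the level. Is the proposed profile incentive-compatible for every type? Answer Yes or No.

No

Separating prices: high effort → 23, medium effort → 15, low effort → 11.
Peach (assigned high effort): low effort: 11 − 0 = 11; medium effort: 15 − 2 = 13; high effort: 23 − 4 = 19. Peach stays.
Average (assigned medium effort): low effort: 11 − 0 = 11; medium effort: 15 − 3 = 12; high effort: 23 − 6 = 17. Average prefers high effort.
Lemon (assigned low effort): low effort: 11 − 0 = 11; medium effort: 15 − 7 = 8; high effort: 23 − 14 = 9. Lemon stays.
At least one type deviates; the separating profile fails.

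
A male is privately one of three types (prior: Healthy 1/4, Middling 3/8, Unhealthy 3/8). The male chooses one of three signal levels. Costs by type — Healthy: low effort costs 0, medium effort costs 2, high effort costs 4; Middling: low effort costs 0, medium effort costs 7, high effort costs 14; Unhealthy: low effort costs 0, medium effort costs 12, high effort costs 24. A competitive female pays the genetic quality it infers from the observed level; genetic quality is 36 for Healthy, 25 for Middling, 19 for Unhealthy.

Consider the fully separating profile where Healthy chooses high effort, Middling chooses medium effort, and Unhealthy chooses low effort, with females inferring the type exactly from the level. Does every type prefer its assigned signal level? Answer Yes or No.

Separating mating payoffs: high effort → 36, medium effort → 25, low effort → 19.
Healthy (assigned high effort): low effort: 19 − 0 = 19; medium effort: 25 − 2 = 23; high effort: 36 − 4 = 32. Healthy stays.
Middling (assigned medium effort): low effort: 19 − 0 = 19; medium effort: 25 − 7 = 18; high effort: 36 − 14 = 22. Middling prefers high effort.
Unhealthy (assigned low effort): low effort: 19 − 0 = 19; medium effort: 25 − 12 = 13; high effort: 36 − 24 = 12. Unhealthy stays.
At least one type deviates; the separating profile fails.

No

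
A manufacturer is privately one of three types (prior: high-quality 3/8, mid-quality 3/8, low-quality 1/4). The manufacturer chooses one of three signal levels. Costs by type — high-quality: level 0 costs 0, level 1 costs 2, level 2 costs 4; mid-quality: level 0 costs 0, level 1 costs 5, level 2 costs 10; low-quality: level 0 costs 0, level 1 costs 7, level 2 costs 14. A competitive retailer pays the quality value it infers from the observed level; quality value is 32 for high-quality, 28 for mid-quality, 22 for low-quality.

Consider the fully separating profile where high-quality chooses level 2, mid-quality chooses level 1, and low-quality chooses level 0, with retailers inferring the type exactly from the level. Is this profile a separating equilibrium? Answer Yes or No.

Separating prices: level 2 → 32, level 1 → 28, level 0 → 22.
high-quality (assigned level 2): level 0: 22 − 0 = 22; level 1: 28 − 2 = 26; level 2: 32 − 4 = 28. high-quality stays.
mid-quality (assigned level 1): level 0: 22 − 0 = 22; level 1: 28 − 5 = 23; level 2: 32 − 10 = 22. mid-quality stays.
low-quality (assigned level 0): level 0: 22 − 0 = 22; level 1: 28 − 7 = 21; level 2: 32 − 14 = 18. low-quality stays.
Every type prefers its assigned level; separation holds.

Yes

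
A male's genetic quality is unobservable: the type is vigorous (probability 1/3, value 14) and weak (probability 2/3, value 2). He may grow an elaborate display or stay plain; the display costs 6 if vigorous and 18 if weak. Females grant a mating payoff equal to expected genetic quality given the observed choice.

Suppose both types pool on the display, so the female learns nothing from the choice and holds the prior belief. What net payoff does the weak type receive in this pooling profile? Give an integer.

Pooled mating payoff = 1/3·14 + 2/3·2 = 6.
weak pays cost 18 for the display, so net payoff = 6 − 18 = -12.

-12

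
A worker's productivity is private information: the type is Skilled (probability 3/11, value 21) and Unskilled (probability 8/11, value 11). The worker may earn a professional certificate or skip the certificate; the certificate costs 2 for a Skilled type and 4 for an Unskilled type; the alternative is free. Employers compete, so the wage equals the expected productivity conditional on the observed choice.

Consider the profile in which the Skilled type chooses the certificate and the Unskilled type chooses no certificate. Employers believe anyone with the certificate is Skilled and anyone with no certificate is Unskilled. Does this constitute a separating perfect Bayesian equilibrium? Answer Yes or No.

No

Under these beliefs, the certificate earns wage 21 and no certificate earns wage 11.
Skilled: the certificate nets 21 − 2 = 19; no certificate nets 11. Skilled prefers the certificate.
Unskilled: the certificate nets 21 − 4 = 17; no certificate nets 11. Unskilled would deviate to the certificate.
Unskilled has a profitable deviation, so the profile is not an equilibrium.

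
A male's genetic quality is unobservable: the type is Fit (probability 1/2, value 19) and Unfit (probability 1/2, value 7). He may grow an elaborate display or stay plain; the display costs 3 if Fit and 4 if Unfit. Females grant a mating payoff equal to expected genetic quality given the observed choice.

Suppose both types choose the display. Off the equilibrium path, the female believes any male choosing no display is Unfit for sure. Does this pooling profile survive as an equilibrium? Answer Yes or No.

On path, the female holds the prior and pays 1/2·19 + 1/2·7 = 13. Off path (no display), believing Unfit, it pays 7.
Fit: the display nets 13 − 3 = 10; no display nets 7. Fit stays.
Unfit: the display nets 13 − 4 = 9; no display nets 7. Unfit stays.
No type deviates, so pooling is sustained.

Yes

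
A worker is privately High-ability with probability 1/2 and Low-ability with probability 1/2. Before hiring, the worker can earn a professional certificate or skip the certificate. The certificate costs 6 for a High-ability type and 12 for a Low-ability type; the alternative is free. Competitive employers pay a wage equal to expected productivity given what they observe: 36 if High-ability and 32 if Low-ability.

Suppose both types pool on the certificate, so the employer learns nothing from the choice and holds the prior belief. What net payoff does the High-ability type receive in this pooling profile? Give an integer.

Pooled wage = 1/2·36 + 1/2·32 = 34.
High-ability pays cost 6 for the certificate, so net payoff = 34 − 6 = 28.

28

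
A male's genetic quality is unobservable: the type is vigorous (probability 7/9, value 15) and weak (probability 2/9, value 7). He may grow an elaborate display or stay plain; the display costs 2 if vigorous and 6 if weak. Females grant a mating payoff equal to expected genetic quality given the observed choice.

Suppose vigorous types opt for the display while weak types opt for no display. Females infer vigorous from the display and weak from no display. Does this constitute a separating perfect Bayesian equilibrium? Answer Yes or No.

Under these beliefs, the display earns mating payoff 15 and no display earns mating payoff 7.
vigorous: the display nets 15 − 2 = 13; no display nets 7. vigorous prefers the display.
weak: the display nets 15 − 6 = 9; no display nets 7. weak would deviate to the display.
weak has a profitable deviation, so the profile is not an equilibrium.

No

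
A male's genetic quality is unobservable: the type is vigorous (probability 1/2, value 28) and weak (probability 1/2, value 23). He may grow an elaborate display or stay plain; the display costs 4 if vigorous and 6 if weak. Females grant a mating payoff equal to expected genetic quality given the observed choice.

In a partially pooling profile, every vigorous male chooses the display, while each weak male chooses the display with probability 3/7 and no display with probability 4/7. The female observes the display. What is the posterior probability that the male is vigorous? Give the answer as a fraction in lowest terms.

7/10

P(the display) = (1/2)·1 + (1/2)·(3/7) = 5/7.
By Bayes' rule, P(vigorous | the display) = (1/2) / (5/7) = 7/10.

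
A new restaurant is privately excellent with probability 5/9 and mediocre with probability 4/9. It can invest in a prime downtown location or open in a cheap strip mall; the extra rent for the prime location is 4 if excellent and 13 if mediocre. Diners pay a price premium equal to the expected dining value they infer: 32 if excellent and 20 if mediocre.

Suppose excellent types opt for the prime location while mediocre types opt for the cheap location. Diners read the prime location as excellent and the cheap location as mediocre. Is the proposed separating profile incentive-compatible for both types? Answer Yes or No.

Under these beliefs, the prime location earns price premium 32 and the cheap location earns price premium 20.
excellent: the prime location nets 32 − 4 = 28; the cheap location nets 20. excellent prefers the prime location.
mediocre: the prime location nets 32 − 13 = 19; the cheap location nets 20. mediocre prefers the cheap location.
Neither type deviates, so the separating profile is an equilibrium.

Yes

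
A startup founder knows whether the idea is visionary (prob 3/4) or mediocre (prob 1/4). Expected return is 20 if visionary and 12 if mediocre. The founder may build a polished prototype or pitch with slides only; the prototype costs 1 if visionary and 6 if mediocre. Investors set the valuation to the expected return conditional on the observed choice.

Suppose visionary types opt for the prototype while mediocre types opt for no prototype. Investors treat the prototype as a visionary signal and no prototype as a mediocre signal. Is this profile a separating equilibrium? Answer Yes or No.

No

Under these beliefs, the prototype earns valuation 20 and no prototype earns valuation 12.
visionary: the prototype nets 20 − 1 = 19; no prototype nets 12. visionary prefers the prototype.
mediocre: the prototype nets 20 − 6 = 14; no prototype nets 12. mediocre would deviate to the prototype.
mediocre has a profitable deviation, so the profile is not an equilibrium.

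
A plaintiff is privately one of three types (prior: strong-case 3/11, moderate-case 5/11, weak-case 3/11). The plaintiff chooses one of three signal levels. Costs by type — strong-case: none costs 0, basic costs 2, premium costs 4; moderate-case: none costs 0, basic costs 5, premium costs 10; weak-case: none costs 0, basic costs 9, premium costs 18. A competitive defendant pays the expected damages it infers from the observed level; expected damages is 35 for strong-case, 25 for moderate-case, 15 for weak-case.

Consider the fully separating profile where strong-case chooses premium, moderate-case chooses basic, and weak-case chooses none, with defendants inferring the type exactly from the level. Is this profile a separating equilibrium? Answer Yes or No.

No

Separating settlements: premium → 35, basic → 25, none → 15.
strong-case (assigned premium): none: 15 − 0 = 15; basic: 25 − 2 = 23; premium: 35 − 4 = 31. strong-case stays.
moderate-case (assigned basic): none: 15 − 0 = 15; basic: 25 − 5 = 20; premium: 35 − 10 = 25. moderate-case prefers premium.
weak-case (assigned none): none: 15 − 0 = 15; basic: 25 − 9 = 16; premium: 35 − 18 = 17. weak-case prefers premium.
At least one type deviates; the separating profile fails.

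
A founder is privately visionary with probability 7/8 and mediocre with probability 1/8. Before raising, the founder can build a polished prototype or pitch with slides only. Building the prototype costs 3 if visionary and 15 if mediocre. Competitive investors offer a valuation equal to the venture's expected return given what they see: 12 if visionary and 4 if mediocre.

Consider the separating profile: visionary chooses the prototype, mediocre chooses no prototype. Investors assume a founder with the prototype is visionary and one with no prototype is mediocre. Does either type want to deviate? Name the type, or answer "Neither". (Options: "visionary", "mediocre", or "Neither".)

The prototype pays 12; no prototype pays 4.
visionary: assigned the prototype, nets 12 − 3 = 9; deviating to no prototype nets 4.
mediocre: assigned no prototype, nets 4; deviating to the prototype nets 12 − 15 = -3.
Both types strictly prefer their assigned action; no profitable deviation.

Neither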